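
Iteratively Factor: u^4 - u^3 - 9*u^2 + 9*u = (u - 3)*(u^3 + 2*u^2 - 3*u) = u*(u - 3)*(u^2 + 2*u - 3) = u*(u - 3)*(u - 1)*(u + 3)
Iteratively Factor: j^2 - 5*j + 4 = (j - 1)*(j - 4)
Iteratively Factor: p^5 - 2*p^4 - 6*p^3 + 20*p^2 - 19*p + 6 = (p + 3)*(p^4 - 5*p^3 + 9*p^2 - 7*p + 2) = (p - 2)*(p + 3)*(p^3 - 3*p^2 + 3*p - 1) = (p - 2)*(p - 1)*(p + 3)*(p^2 - 2*p + 1) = (p - 2)*(p - 1)^2*(p + 3)*(p - 1)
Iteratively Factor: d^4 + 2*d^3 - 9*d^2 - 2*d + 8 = (d + 1)*(d^3 + d^2 - 10*d + 8) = (d - 1)*(d + 1)*(d^2 + 2*d - 8) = (d - 1)*(d + 1)*(d + 4)*(d - 2)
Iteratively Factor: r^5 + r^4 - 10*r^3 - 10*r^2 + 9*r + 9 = (r - 1)*(r^4 + 2*r^3 - 8*r^2 - 18*r - 9) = (r - 1)*(r + 1)*(r^3 + r^2 - 9*r - 9) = (r - 1)*(r + 1)*(r + 3)*(r^2 - 2*r - 3) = (r - 1)*(r + 1)^2*(r + 3)*(r - 3)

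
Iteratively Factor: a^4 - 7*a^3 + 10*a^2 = (a)*(a^3 - 7*a^2 + 10*a) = a*(a - 2)*(a^2 - 5*a) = a^2*(a - 2)*(a - 5)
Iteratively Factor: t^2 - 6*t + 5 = (t - 1)*(t - 5)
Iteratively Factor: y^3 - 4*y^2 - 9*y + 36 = (y - 3)*(y^2 - y - 12) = (y - 4)*(y - 3)*(y + 3)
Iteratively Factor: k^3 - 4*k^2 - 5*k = (k + 1)*(k^2 - 5*k) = k*(k + 1)*(k - 5)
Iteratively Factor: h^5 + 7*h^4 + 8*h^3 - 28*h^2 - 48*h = (h + 4)*(h^4 + 3*h^3 - 4*h^2 - 12*h) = (h - 2)*(h + 4)*(h^3 + 5*h^2 + 6*h) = h*(h - 2)*(h + 4)*(h^2 + 5*h + 6) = h*(h - 2)*(h + 2)*(h + 4)*(h + 3)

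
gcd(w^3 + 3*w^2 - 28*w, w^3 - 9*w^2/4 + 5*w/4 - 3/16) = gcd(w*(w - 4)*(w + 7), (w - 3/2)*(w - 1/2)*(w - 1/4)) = 1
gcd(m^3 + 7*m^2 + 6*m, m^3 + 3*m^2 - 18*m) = m^2 + 6*m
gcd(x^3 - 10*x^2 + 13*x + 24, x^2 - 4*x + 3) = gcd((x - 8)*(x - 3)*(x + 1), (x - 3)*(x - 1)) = x - 3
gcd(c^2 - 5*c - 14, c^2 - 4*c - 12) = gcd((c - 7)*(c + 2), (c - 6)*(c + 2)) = c + 2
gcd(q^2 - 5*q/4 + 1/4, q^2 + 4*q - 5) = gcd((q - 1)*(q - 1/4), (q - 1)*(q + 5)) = q - 1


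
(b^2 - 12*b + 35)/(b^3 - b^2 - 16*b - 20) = (b - 7)/(b^2 + 4*b + 4)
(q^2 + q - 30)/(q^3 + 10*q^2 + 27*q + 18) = (q - 5)/(q^2 + 4*q + 3)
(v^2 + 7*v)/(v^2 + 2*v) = (v + 7)/(v + 2)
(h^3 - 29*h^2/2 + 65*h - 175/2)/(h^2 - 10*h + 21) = (2*h^2 - 15*h + 25)/(2*(h - 3))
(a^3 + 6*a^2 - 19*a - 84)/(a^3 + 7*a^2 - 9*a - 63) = (a - 4)/(a - 3)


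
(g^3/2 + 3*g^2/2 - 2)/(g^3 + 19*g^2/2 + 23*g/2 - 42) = (g^3 + 3*g^2 - 4)/(2*g^3 + 19*g^2 + 23*g - 84)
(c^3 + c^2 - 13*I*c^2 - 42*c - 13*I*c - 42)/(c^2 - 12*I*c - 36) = (c^2 + c*(1 - 7*I) - 7*I)/(c - 6*I)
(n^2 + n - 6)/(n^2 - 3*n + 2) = (n + 3)/(n - 1)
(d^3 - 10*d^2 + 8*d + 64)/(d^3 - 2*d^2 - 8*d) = (d - 8)/d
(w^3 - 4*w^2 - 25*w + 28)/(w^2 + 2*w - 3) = (w^2 - 3*w - 28)/(w + 3)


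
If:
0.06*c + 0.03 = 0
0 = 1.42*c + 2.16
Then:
No Solution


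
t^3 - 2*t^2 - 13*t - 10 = (t - 5)*(t + 1)*(t + 2)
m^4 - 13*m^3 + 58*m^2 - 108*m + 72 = (m - 6)*(m - 3)*(m - 2)^2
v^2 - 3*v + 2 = (v - 2)*(v - 1)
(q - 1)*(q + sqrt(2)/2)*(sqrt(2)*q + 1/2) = sqrt(2)*q^3 - sqrt(2)*q^2 + 3*q^2/2 - 3*q/2 + sqrt(2)*q/4 - sqrt(2)/4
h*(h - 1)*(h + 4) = h^3 + 3*h^2 - 4*h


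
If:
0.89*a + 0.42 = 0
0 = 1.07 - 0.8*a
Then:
No Solution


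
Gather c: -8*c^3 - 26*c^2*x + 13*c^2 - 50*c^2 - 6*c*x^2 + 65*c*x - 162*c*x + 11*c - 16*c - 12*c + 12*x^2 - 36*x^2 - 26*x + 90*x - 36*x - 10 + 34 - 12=-8*c^3 + c^2*(-26*x - 37) + c*(-6*x^2 - 97*x - 17) - 24*x^2 + 28*x + 12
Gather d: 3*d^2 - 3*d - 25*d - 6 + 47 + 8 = 3*d^2 - 28*d + 49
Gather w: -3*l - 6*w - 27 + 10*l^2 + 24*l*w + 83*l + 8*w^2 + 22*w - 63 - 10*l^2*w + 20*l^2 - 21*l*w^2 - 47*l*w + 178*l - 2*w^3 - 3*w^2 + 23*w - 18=30*l^2 + 258*l - 2*w^3 + w^2*(5 - 21*l) + w*(-10*l^2 - 23*l + 39) - 108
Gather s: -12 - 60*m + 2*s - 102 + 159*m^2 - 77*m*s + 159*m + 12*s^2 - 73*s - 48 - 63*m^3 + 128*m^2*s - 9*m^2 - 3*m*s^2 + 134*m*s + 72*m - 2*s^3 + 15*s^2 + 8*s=-63*m^3 + 150*m^2 + 171*m - 2*s^3 + s^2*(27 - 3*m) + s*(128*m^2 + 57*m - 63) - 162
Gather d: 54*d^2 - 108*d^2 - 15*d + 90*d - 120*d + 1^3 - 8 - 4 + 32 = -54*d^2 - 45*d + 21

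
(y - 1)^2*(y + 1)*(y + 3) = y^4 + 2*y^3 - 4*y^2 - 2*y + 3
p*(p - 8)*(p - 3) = p^3 - 11*p^2 + 24*p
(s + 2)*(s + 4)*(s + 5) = s^3 + 11*s^2 + 38*s + 40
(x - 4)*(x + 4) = x^2 - 16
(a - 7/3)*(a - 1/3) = a^2 - 8*a/3 + 7/9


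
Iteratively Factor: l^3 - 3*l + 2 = (l + 2)*(l^2 - 2*l + 1) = (l - 1)*(l + 2)*(l - 1)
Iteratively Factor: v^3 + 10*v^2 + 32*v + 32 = (v + 4)*(v^2 + 6*v + 8) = (v + 2)*(v + 4)*(v + 4)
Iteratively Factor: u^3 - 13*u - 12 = (u + 1)*(u^2 - u - 12) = (u - 4)*(u + 1)*(u + 3)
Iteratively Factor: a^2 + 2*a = (a)*(a + 2)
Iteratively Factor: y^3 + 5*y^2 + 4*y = (y + 4)*(y^2 + y) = (y + 1)*(y + 4)*(y)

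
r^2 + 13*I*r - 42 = (r + 6*I)*(r + 7*I)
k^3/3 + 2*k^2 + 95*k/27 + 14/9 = (k/3 + 1)*(k + 2/3)*(k + 7/3)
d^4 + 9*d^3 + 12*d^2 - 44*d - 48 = (d - 2)*(d + 1)*(d + 4)*(d + 6)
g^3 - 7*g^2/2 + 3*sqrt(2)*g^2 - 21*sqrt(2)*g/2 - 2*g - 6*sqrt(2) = (g - 4)*(g + 1/2)*(g + 3*sqrt(2))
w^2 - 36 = (w - 6)*(w + 6)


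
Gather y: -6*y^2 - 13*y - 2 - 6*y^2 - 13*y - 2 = -12*y^2 - 26*y - 4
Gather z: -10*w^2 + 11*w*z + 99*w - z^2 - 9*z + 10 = -10*w^2 + 99*w - z^2 + z*(11*w - 9) + 10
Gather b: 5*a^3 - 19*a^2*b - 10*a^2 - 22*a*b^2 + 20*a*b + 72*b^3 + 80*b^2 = 5*a^3 - 10*a^2 + 72*b^3 + b^2*(80 - 22*a) + b*(-19*a^2 + 20*a)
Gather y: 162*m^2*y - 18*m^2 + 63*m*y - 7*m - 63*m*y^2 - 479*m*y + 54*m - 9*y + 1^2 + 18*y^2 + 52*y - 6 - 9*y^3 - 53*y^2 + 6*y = -18*m^2 + 47*m - 9*y^3 + y^2*(-63*m - 35) + y*(162*m^2 - 416*m + 49) - 5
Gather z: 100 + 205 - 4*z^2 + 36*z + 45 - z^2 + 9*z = -5*z^2 + 45*z + 350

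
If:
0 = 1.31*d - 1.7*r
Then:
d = 1.29770992366412*r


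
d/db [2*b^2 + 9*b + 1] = 4*b + 9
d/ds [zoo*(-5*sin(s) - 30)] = zoo*cos(s)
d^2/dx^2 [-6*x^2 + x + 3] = -12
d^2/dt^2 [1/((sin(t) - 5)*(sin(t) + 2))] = (-4*sin(t)^4 + 9*sin(t)^3 - 43*sin(t)^2 + 12*sin(t) + 38)/((sin(t) - 5)^3*(sin(t) + 2)^3)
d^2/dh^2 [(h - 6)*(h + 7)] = 2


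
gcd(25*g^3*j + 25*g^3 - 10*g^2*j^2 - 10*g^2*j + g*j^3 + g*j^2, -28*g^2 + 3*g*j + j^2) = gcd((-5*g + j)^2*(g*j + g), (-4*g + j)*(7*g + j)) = 1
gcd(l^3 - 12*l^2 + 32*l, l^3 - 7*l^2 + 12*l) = l^2 - 4*l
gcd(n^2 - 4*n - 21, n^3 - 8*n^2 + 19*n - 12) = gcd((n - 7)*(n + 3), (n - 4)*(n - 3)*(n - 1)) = 1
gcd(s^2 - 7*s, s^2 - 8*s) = s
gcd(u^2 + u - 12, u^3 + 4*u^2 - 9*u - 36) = u^2 + u - 12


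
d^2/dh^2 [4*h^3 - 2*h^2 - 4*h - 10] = 24*h - 4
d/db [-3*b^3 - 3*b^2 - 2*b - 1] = -9*b^2 - 6*b - 2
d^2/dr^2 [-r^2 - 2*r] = -2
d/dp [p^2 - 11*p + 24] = 2*p - 11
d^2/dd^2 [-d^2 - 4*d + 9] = -2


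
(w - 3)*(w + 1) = w^2 - 2*w - 3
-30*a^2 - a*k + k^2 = (-6*a + k)*(5*a + k)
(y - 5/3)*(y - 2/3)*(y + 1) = y^3 - 4*y^2/3 - 11*y/9 + 10/9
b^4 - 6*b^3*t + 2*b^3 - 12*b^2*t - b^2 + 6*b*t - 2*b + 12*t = (b - 1)*(b + 1)*(b + 2)*(b - 6*t)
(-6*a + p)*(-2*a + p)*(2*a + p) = 24*a^3 - 4*a^2*p - 6*a*p^2 + p^3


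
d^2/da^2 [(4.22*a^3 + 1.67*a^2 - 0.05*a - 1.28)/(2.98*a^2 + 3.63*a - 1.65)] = (5.6843418860808e-14*a^5 - 5.6843418860808e-14*a^4 + 115.69436*a^3 - 170.587272*a^2 - 15.619032*a - 37.826184)/(26.463592*a^6 + 96.707556*a^5 + 73.843506*a^4 - 59.260113*a^3 - 40.886505*a^2 + 29.648025*a - 4.492125)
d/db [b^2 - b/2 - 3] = 2*b - 1/2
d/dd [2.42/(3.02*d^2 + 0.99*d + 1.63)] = (-14.6168*d - 2.3958)/(3.02*d^2 + 0.99*d + 1.63)^2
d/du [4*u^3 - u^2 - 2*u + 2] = 12*u^2 - 2*u - 2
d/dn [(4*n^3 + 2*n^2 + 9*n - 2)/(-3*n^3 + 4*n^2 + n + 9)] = (22*n^4 + 62*n^3 + 56*n^2 + 52*n + 83)/(9*n^6 - 24*n^5 + 10*n^4 - 46*n^3 + 73*n^2 + 18*n + 81)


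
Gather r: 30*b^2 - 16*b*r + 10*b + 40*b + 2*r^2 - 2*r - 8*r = 30*b^2 + 50*b + 2*r^2 + r*(-16*b - 10)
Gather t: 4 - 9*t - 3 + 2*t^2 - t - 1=2*t^2 - 10*t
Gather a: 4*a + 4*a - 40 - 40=8*a - 80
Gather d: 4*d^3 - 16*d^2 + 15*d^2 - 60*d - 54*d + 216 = 4*d^3 - d^2 - 114*d + 216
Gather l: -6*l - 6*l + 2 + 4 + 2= 8 - 12*l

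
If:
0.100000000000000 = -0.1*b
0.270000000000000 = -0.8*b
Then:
No Solution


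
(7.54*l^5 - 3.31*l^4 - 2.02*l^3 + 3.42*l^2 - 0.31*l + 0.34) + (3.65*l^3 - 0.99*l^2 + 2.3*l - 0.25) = 7.54*l^5 - 3.31*l^4 + 1.63*l^3 + 2.43*l^2 + 1.99*l + 0.09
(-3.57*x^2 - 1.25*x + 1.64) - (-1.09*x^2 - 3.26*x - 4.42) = -2.48*x^2 + 2.01*x + 6.06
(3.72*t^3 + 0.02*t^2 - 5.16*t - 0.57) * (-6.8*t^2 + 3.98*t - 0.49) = -25.296*t^5 + 14.6696*t^4 + 33.3448*t^3 - 16.6706*t^2 + 0.2598*t + 0.2793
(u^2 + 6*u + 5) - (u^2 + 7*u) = 5 - u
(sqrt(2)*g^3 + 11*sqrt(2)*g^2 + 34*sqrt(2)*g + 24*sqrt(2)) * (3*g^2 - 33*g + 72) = 3*sqrt(2)*g^5 - 189*sqrt(2)*g^3 - 258*sqrt(2)*g^2 + 1656*sqrt(2)*g + 1728*sqrt(2)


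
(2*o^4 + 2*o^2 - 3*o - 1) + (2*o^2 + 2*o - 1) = 2*o^4 + 4*o^2 - o - 2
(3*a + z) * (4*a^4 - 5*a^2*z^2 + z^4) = 12*a^5 + 4*a^4*z - 15*a^3*z^2 - 5*a^2*z^3 + 3*a*z^4 + z^5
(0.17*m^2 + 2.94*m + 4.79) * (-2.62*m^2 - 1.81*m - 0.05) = -0.4454*m^4 - 8.0105*m^3 - 17.8797*m^2 - 8.8169*m - 0.2395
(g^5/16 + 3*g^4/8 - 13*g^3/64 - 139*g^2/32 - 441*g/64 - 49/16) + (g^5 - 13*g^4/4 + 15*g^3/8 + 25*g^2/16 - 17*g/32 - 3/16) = 17*g^5/16 - 23*g^4/8 + 107*g^3/64 - 89*g^2/32 - 475*g/64 - 13/4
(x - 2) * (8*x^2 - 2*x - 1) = 8*x^3 - 18*x^2 + 3*x + 2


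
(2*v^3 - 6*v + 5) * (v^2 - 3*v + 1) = 2*v^5 - 6*v^4 - 4*v^3 + 23*v^2 - 21*v + 5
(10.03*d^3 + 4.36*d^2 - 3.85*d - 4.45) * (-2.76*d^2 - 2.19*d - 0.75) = -27.6828*d^5 - 33.9993*d^4 - 6.4449*d^3 + 17.4435*d^2 + 12.633*d + 3.3375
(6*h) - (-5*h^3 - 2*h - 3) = 5*h^3 + 8*h + 3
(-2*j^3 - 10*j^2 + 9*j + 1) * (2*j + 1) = -4*j^4 - 22*j^3 + 8*j^2 + 11*j + 1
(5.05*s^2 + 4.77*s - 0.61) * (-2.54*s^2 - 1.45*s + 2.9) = -12.827*s^4 - 19.4383*s^3 + 9.2779*s^2 + 14.7175*s - 1.769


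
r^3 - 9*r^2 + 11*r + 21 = (r - 7)*(r - 3)*(r + 1)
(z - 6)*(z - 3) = z^2 - 9*z + 18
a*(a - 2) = a^2 - 2*a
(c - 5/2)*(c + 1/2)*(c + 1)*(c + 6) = c^4 + 5*c^3 - 37*c^2/4 - 83*c/4 - 15/2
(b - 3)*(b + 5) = b^2 + 2*b - 15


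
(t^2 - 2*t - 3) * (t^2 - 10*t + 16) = t^4 - 12*t^3 + 33*t^2 - 2*t - 48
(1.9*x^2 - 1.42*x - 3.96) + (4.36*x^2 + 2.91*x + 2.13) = 6.26*x^2 + 1.49*x - 1.83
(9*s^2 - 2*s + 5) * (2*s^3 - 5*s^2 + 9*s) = 18*s^5 - 49*s^4 + 101*s^3 - 43*s^2 + 45*s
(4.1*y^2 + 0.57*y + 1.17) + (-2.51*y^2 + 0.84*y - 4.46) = 1.59*y^2 + 1.41*y - 3.29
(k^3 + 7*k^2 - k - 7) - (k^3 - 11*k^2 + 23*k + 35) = 18*k^2 - 24*k - 42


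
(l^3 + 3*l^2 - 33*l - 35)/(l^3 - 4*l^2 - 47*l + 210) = (l + 1)/(l - 6)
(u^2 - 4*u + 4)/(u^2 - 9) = (u^2 - 4*u + 4)/(u^2 - 9)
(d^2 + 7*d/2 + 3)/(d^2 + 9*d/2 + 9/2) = (d + 2)/(d + 3)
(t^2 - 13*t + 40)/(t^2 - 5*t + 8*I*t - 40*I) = (t - 8)/(t + 8*I)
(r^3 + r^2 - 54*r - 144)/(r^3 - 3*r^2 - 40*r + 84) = (r^2 - 5*r - 24)/(r^2 - 9*r + 14)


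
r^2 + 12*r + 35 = (r + 5)*(r + 7)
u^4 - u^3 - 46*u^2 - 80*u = u*(u - 8)*(u + 2)*(u + 5)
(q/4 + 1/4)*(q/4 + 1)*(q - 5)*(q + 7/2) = q^4/16 + 7*q^3/32 - 21*q^2/16 - 187*q/32 - 35/8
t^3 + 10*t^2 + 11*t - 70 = (t - 2)*(t + 5)*(t + 7)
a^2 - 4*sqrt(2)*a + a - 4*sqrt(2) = (a + 1)*(a - 4*sqrt(2))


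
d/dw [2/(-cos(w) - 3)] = -2*sin(w)/(cos(w) + 3)^2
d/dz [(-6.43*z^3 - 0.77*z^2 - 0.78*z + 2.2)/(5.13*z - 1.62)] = (-65.9718*z^3 + 27.2997*z^2 + 2.4948*z - 10.0224)/(26.3169*z^2 - 16.6212*z + 2.6244)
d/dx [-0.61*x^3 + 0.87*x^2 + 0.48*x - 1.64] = -1.83*x^2 + 1.74*x + 0.48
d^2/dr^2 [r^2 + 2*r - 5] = 2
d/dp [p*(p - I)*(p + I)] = 3*p^2 + 1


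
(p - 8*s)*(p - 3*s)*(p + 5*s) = p^3 - 6*p^2*s - 31*p*s^2 + 120*s^3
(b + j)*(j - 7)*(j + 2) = b*j^2 - 5*b*j - 14*b + j^3 - 5*j^2 - 14*j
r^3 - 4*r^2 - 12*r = r*(r - 6)*(r + 2)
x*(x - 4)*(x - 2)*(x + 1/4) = x^4 - 23*x^3/4 + 13*x^2/2 + 2*x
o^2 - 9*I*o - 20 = (o - 5*I)*(o - 4*I)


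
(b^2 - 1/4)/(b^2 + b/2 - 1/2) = (b + 1/2)/(b + 1)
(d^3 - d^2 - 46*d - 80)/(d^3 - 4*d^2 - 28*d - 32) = (d + 5)/(d + 2)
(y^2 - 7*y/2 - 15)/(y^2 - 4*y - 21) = (-y^2 + 7*y/2 + 15)/(-y^2 + 4*y + 21)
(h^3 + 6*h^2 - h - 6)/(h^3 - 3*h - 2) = (h^2 + 5*h - 6)/(h^2 - h - 2)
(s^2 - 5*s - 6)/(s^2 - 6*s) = (s + 1)/s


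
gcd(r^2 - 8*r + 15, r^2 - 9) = r - 3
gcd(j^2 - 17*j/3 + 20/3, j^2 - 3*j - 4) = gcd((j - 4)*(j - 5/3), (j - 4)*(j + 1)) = j - 4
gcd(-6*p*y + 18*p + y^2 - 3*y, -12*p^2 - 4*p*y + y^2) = -6*p + y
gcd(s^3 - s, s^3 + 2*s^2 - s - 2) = s^2 - 1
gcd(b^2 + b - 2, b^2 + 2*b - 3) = b - 1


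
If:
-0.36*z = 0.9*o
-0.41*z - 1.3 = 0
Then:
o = 1.27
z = -3.17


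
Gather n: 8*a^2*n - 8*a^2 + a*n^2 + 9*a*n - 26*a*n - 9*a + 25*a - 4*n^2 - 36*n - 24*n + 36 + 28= -8*a^2 + 16*a + n^2*(a - 4) + n*(8*a^2 - 17*a - 60) + 64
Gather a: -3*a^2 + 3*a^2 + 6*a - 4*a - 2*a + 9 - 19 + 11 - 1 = 0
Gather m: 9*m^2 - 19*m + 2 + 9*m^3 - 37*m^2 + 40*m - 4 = 9*m^3 - 28*m^2 + 21*m - 2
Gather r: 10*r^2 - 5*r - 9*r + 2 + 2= 10*r^2 - 14*r + 4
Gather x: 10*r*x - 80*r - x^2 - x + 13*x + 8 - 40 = -80*r - x^2 + x*(10*r + 12) - 32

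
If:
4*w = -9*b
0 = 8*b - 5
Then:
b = 5/8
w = -45/32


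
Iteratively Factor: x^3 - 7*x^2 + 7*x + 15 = (x + 1)*(x^2 - 8*x + 15) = (x - 3)*(x + 1)*(x - 5)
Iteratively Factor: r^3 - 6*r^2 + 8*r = (r)*(r^2 - 6*r + 8) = r*(r - 4)*(r - 2)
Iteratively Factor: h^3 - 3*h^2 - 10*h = (h)*(h^2 - 3*h - 10) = h*(h - 5)*(h + 2)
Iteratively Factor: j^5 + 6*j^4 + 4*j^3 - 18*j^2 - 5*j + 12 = (j + 4)*(j^4 + 2*j^3 - 4*j^2 - 2*j + 3) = (j - 1)*(j + 4)*(j^3 + 3*j^2 - j - 3) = (j - 1)^2*(j + 4)*(j^2 + 4*j + 3) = (j - 1)^2*(j + 1)*(j + 4)*(j + 3)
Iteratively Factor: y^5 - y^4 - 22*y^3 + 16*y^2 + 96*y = (y - 4)*(y^4 + 3*y^3 - 10*y^2 - 24*y) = (y - 4)*(y + 4)*(y^3 - y^2 - 6*y) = y*(y - 4)*(y + 4)*(y^2 - y - 6) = y*(y - 4)*(y - 3)*(y + 4)*(y + 2)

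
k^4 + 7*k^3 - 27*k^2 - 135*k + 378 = (k - 3)^2*(k + 6)*(k + 7)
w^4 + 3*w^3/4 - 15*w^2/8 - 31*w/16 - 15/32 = (w - 3/2)*(w + 1/2)^2*(w + 5/4)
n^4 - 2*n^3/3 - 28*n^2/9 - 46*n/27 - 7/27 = (n - 7/3)*(n + 1/3)^2*(n + 1)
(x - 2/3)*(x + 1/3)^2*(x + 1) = x^4 + x^3 - x^2/3 - 11*x/27 - 2/27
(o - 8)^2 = o^2 - 16*o + 64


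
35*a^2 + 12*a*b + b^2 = (5*a + b)*(7*a + b)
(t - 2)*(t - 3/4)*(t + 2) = t^3 - 3*t^2/4 - 4*t + 3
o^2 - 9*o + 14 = (o - 7)*(o - 2)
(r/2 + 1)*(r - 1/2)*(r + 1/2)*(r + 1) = r^4/2 + 3*r^3/2 + 7*r^2/8 - 3*r/8 - 1/4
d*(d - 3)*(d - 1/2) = d^3 - 7*d^2/2 + 3*d/2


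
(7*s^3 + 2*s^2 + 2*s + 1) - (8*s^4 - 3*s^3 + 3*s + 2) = -8*s^4 + 10*s^3 + 2*s^2 - s - 1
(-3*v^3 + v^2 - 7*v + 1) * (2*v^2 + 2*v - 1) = -6*v^5 - 4*v^4 - 9*v^3 - 13*v^2 + 9*v - 1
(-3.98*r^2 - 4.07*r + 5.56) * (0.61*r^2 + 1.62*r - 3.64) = -2.4278*r^4 - 8.9303*r^3 + 11.2854*r^2 + 23.822*r - 20.2384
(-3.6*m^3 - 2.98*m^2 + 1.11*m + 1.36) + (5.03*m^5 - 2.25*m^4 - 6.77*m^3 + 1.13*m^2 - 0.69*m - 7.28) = 5.03*m^5 - 2.25*m^4 - 10.37*m^3 - 1.85*m^2 + 0.42*m - 5.92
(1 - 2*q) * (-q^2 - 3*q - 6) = 2*q^3 + 5*q^2 + 9*q - 6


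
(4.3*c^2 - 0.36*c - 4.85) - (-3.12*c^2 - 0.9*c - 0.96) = 7.42*c^2 + 0.54*c - 3.89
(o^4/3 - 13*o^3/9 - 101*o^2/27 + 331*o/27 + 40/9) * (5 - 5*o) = -5*o^5/3 + 80*o^4/9 + 310*o^3/27 - 80*o^2 + 1055*o/27 + 200/9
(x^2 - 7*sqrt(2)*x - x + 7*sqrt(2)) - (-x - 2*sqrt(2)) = x^2 - 7*sqrt(2)*x + 9*sqrt(2)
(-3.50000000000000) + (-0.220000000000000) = -3.72000000000000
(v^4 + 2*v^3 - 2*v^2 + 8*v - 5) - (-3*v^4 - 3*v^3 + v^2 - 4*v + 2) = 4*v^4 + 5*v^3 - 3*v^2 + 12*v - 7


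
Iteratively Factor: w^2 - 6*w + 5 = (w - 1)*(w - 5)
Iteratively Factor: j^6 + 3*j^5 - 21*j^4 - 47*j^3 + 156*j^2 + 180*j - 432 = (j - 2)*(j^5 + 5*j^4 - 11*j^3 - 69*j^2 + 18*j + 216) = (j - 2)^2*(j^4 + 7*j^3 + 3*j^2 - 63*j - 108) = (j - 2)^2*(j + 4)*(j^3 + 3*j^2 - 9*j - 27) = (j - 2)^2*(j + 3)*(j + 4)*(j^2 - 9) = (j - 3)*(j - 2)^2*(j + 3)*(j + 4)*(j + 3)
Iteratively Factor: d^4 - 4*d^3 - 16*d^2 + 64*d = (d - 4)*(d^3 - 16*d) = (d - 4)*(d + 4)*(d^2 - 4*d) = (d - 4)^2*(d + 4)*(d)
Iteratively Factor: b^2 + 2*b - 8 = (b - 2)*(b + 4)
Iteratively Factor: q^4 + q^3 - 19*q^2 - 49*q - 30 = (q - 5)*(q^3 + 6*q^2 + 11*q + 6) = (q - 5)*(q + 1)*(q^2 + 5*q + 6) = (q - 5)*(q + 1)*(q + 2)*(q + 3)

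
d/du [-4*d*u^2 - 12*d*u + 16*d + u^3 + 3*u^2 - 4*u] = -8*d*u - 12*d + 3*u^2 + 6*u - 4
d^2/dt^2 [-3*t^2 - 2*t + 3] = -6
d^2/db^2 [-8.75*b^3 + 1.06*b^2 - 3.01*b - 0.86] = 2.12 - 52.5*b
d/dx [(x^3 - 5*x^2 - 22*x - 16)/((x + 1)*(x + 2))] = 1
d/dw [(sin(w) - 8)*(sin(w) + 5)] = (2*sin(w) - 3)*cos(w)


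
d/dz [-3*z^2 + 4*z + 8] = 4 - 6*z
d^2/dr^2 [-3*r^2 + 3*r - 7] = -6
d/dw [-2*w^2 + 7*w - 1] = 7 - 4*w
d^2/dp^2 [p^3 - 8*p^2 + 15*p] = 6*p - 16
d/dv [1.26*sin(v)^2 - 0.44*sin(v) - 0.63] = (2.52*sin(v) - 0.44)*cos(v)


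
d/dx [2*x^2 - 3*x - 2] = 4*x - 3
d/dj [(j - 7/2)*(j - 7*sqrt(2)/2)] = 2*j - 7*sqrt(2)/2 - 7/2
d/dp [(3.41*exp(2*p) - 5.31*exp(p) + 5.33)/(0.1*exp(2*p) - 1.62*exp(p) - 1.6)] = (-4.9932*exp(2*p) - 11.978*exp(p) + 17.1306)*exp(p)/(0.01*exp(4*p) - 0.324*exp(3*p) + 2.3044*exp(2*p) + 5.184*exp(p) + 2.56)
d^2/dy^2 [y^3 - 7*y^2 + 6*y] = 6*y - 14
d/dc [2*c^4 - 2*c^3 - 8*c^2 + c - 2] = 8*c^3 - 6*c^2 - 16*c + 1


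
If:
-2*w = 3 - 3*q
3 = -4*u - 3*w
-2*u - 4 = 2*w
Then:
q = -7/3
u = 3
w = -5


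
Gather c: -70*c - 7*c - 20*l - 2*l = -77*c - 22*l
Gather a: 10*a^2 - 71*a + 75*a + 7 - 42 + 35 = 10*a^2 + 4*a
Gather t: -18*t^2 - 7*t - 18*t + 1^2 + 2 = -18*t^2 - 25*t + 3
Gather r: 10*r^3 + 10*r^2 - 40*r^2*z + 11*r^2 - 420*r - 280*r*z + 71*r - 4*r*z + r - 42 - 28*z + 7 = 10*r^3 + r^2*(21 - 40*z) + r*(-284*z - 348) - 28*z - 35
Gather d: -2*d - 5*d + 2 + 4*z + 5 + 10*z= -7*d + 14*z + 7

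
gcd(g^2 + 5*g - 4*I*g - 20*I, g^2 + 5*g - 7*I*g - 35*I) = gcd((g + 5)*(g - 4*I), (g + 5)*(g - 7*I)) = g + 5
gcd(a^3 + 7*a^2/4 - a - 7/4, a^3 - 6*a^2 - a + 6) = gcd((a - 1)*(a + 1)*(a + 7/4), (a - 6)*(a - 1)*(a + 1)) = a^2 - 1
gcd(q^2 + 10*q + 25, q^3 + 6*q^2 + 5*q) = q + 5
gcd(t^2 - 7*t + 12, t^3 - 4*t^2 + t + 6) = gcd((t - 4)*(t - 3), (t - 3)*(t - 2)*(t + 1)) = t - 3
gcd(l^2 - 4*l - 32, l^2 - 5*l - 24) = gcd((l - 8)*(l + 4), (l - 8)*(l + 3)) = l - 8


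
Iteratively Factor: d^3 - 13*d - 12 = (d - 4)*(d^2 + 4*d + 3) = (d - 4)*(d + 3)*(d + 1)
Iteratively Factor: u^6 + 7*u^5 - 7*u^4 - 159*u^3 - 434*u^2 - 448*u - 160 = (u + 1)*(u^5 + 6*u^4 - 13*u^3 - 146*u^2 - 288*u - 160) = (u - 5)*(u + 1)*(u^4 + 11*u^3 + 42*u^2 + 64*u + 32) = (u - 5)*(u + 1)*(u + 4)*(u^3 + 7*u^2 + 14*u + 8) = (u - 5)*(u + 1)*(u + 4)^2*(u^2 + 3*u + 2) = (u - 5)*(u + 1)^2*(u + 4)^2*(u + 2)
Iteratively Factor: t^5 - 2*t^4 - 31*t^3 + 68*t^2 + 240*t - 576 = (t - 4)*(t^4 + 2*t^3 - 23*t^2 - 24*t + 144) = (t - 4)*(t - 3)*(t^3 + 5*t^2 - 8*t - 48) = (t - 4)*(t - 3)*(t + 4)*(t^2 + t - 12) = (t - 4)*(t - 3)*(t + 4)^2*(t - 3)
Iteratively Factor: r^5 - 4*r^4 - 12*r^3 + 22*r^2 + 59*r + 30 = (r + 1)*(r^4 - 5*r^3 - 7*r^2 + 29*r + 30) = (r - 3)*(r + 1)*(r^3 - 2*r^2 - 13*r - 10) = (r - 3)*(r + 1)^2*(r^2 - 3*r - 10) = (r - 5)*(r - 3)*(r + 1)^2*(r + 2)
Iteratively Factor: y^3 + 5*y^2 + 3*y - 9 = (y + 3)*(y^2 + 2*y - 3) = (y - 1)*(y + 3)*(y + 3)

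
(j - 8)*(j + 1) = j^2 - 7*j - 8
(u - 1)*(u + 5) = u^2 + 4*u - 5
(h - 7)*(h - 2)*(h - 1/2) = h^3 - 19*h^2/2 + 37*h/2 - 7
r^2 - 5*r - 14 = (r - 7)*(r + 2)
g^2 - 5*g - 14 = (g - 7)*(g + 2)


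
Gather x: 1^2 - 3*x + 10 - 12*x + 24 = 35 - 15*x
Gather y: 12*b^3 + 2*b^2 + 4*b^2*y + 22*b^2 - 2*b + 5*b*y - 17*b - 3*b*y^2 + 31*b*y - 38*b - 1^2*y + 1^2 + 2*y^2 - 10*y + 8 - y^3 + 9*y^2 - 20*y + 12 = 12*b^3 + 24*b^2 - 57*b - y^3 + y^2*(11 - 3*b) + y*(4*b^2 + 36*b - 31) + 21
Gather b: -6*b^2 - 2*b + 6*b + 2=-6*b^2 + 4*b + 2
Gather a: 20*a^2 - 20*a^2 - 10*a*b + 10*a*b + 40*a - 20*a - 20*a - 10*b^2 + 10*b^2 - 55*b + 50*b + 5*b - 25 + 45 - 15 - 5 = 0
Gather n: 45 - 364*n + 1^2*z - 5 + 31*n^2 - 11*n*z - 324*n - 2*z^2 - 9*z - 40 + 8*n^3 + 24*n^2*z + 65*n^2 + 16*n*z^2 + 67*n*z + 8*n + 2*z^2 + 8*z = 8*n^3 + n^2*(24*z + 96) + n*(16*z^2 + 56*z - 680)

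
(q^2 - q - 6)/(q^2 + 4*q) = (q^2 - q - 6)/(q*(q + 4))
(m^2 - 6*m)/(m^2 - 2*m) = (m - 6)/(m - 2)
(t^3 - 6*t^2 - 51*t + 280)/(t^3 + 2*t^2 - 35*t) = (t - 8)/t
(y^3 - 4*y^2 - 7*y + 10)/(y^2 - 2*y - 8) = (y^2 - 6*y + 5)/(y - 4)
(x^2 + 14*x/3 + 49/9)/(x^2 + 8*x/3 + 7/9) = (3*x + 7)/(3*x + 1)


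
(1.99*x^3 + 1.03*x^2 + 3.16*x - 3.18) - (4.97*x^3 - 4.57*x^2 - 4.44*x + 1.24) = -2.98*x^3 + 5.6*x^2 + 7.6*x - 4.42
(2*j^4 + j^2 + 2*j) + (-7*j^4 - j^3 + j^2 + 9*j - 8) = -5*j^4 - j^3 + 2*j^2 + 11*j - 8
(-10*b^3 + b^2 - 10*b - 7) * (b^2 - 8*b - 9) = -10*b^5 + 81*b^4 + 72*b^3 + 64*b^2 + 146*b + 63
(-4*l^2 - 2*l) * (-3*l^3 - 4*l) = 12*l^5 + 6*l^4 + 16*l^3 + 8*l^2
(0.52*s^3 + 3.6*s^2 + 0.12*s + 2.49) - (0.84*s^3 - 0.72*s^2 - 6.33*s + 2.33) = -0.32*s^3 + 4.32*s^2 + 6.45*s + 0.16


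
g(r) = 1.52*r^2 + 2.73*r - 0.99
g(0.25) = -0.21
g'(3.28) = 12.70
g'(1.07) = 5.98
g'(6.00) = 20.97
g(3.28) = 24.32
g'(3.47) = 13.28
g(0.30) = -0.03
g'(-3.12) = -6.75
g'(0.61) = 4.58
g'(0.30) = 3.64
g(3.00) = 20.88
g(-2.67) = 2.56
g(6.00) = 70.11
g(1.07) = 3.67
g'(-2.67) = -5.39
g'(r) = 3.04*r + 2.73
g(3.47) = 26.79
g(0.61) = 1.24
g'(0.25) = 3.49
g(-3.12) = 5.29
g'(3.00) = 11.85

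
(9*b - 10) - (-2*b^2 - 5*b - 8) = 2*b^2 + 14*b - 2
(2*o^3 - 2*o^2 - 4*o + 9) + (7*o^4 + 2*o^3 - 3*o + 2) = 7*o^4 + 4*o^3 - 2*o^2 - 7*o + 11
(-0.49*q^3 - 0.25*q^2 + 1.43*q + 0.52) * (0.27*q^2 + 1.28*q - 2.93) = -0.1323*q^5 - 0.6947*q^4 + 1.5018*q^3 + 2.7033*q^2 - 3.5243*q - 1.5236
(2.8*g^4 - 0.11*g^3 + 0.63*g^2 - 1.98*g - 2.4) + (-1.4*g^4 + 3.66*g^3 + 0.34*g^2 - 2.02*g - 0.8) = 1.4*g^4 + 3.55*g^3 + 0.97*g^2 - 4.0*g - 3.2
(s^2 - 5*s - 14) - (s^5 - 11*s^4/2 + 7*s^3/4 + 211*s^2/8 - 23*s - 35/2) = -s^5 + 11*s^4/2 - 7*s^3/4 - 203*s^2/8 + 18*s + 7/2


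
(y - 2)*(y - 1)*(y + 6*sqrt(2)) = y^3 - 3*y^2 + 6*sqrt(2)*y^2 - 18*sqrt(2)*y + 2*y + 12*sqrt(2)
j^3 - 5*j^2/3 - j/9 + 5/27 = (j - 5/3)*(j - 1/3)*(j + 1/3)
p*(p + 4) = p^2 + 4*p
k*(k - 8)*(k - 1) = k^3 - 9*k^2 + 8*k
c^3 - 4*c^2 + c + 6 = (c - 3)*(c - 2)*(c + 1)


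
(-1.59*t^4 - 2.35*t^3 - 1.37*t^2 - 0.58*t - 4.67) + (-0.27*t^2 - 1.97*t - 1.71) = -1.59*t^4 - 2.35*t^3 - 1.64*t^2 - 2.55*t - 6.38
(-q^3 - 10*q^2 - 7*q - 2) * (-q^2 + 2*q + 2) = q^5 + 8*q^4 - 15*q^3 - 32*q^2 - 18*q - 4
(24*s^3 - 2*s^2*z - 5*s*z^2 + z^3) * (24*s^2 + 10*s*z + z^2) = 576*s^5 + 192*s^4*z - 116*s^3*z^2 - 28*s^2*z^3 + 5*s*z^4 + z^5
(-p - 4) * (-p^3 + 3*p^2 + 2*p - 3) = p^4 + p^3 - 14*p^2 - 5*p + 12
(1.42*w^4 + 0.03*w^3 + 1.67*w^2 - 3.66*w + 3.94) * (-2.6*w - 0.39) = -3.692*w^5 - 0.6318*w^4 - 4.3537*w^3 + 8.8647*w^2 - 8.8166*w - 1.5366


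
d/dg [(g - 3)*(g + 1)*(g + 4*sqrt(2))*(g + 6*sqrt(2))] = 4*g^3 - 6*g^2 + 30*sqrt(2)*g^2 - 40*sqrt(2)*g + 90*g - 96 - 30*sqrt(2)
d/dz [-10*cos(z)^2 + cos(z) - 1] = (20*cos(z) - 1)*sin(z)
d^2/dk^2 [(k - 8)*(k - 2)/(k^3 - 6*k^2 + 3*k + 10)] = 2*(k^3 - 24*k^2 + 111*k - 188)/(k^6 - 12*k^5 + 33*k^4 + 56*k^3 - 165*k^2 - 300*k - 125)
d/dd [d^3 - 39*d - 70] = 3*d^2 - 39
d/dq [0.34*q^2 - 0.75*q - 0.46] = 0.68*q - 0.75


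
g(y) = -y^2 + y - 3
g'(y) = 1 - 2*y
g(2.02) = -5.06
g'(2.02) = -3.04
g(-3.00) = -15.00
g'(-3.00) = 7.00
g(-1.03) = -5.09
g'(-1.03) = 3.06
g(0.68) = -2.78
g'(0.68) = -0.36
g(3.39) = -11.10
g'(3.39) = -5.78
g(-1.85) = -8.27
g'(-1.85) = 4.70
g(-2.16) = -9.83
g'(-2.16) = 5.32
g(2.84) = -8.23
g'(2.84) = -4.68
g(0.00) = -3.00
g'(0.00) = 1.00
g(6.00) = -33.00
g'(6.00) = -11.00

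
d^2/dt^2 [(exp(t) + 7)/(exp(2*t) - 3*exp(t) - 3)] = (exp(4*t) + 31*exp(3*t) - 45*exp(2*t) + 138*exp(t) - 54)*exp(t)/(exp(6*t) - 9*exp(5*t) + 18*exp(4*t) + 27*exp(3*t) - 54*exp(2*t) - 81*exp(t) - 27)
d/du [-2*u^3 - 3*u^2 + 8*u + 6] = -6*u^2 - 6*u + 8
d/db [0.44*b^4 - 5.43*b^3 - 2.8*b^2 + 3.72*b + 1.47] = 1.76*b^3 - 16.29*b^2 - 5.6*b + 3.72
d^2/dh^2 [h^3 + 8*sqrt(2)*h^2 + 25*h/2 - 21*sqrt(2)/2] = 6*h + 16*sqrt(2)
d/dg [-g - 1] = -1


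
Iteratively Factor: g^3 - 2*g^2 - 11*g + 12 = (g + 3)*(g^2 - 5*g + 4) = (g - 1)*(g + 3)*(g - 4)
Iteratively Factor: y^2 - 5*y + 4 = (y - 1)*(y - 4)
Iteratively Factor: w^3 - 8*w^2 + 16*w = (w - 4)*(w^2 - 4*w) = w*(w - 4)*(w - 4)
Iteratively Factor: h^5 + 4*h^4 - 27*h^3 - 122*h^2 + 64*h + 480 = (h + 4)*(h^4 - 27*h^2 - 14*h + 120) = (h + 3)*(h + 4)*(h^3 - 3*h^2 - 18*h + 40) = (h - 5)*(h + 3)*(h + 4)*(h^2 + 2*h - 8) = (h - 5)*(h - 2)*(h + 3)*(h + 4)*(h + 4)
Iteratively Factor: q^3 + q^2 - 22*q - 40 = (q + 4)*(q^2 - 3*q - 10) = (q + 2)*(q + 4)*(q - 5)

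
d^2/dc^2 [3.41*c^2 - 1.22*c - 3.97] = 6.82000000000000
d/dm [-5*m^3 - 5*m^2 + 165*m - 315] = -15*m^2 - 10*m + 165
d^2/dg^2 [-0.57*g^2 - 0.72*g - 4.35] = -1.14000000000000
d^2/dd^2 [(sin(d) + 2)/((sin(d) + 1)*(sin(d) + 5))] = (-sin(d)^4 - sin(d)^3 - 3*sin(d)^2 + 13*sin(d) + 64)/((sin(d) + 1)^2*(sin(d) + 5)^3)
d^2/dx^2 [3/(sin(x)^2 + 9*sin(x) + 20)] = 3*(-4*sin(x)^4 - 27*sin(x)^3 + 5*sin(x)^2 + 234*sin(x) + 122)/(sin(x)^2 + 9*sin(x) + 20)^3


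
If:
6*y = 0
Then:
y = 0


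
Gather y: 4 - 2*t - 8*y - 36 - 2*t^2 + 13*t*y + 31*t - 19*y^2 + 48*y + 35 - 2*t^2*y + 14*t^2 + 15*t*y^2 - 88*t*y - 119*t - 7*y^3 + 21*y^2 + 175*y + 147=12*t^2 - 90*t - 7*y^3 + y^2*(15*t + 2) + y*(-2*t^2 - 75*t + 215) + 150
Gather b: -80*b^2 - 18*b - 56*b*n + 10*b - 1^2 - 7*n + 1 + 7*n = -80*b^2 + b*(-56*n - 8)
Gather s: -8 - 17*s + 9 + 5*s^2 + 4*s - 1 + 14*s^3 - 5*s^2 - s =14*s^3 - 14*s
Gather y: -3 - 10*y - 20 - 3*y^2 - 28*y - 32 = -3*y^2 - 38*y - 55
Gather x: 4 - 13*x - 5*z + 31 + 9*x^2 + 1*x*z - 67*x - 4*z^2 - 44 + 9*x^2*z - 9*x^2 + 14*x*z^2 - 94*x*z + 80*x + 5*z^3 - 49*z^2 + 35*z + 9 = 9*x^2*z + x*(14*z^2 - 93*z) + 5*z^3 - 53*z^2 + 30*z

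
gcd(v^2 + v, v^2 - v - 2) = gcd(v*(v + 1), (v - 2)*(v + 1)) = v + 1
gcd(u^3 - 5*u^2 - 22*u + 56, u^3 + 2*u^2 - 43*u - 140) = u^2 - 3*u - 28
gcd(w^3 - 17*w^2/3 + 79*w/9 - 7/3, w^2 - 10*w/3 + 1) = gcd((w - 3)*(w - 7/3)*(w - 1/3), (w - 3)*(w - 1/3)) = w^2 - 10*w/3 + 1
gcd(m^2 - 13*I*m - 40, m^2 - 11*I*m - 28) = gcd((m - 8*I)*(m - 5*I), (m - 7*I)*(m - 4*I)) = 1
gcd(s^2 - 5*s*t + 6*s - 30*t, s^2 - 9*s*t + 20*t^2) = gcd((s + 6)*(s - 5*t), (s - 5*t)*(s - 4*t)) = s - 5*t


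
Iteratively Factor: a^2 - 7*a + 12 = (a - 4)*(a - 3)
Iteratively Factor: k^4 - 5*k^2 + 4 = (k + 2)*(k^3 - 2*k^2 - k + 2) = (k + 1)*(k + 2)*(k^2 - 3*k + 2) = (k - 2)*(k + 1)*(k + 2)*(k - 1)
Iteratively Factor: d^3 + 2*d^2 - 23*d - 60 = (d - 5)*(d^2 + 7*d + 12) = (d - 5)*(d + 4)*(d + 3)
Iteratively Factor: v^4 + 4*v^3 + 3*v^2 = (v)*(v^3 + 4*v^2 + 3*v) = v*(v + 1)*(v^2 + 3*v) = v*(v + 1)*(v + 3)*(v)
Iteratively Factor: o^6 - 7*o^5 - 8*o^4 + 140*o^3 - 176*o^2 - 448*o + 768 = (o - 4)*(o^5 - 3*o^4 - 20*o^3 + 60*o^2 + 64*o - 192) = (o - 4)*(o + 2)*(o^4 - 5*o^3 - 10*o^2 + 80*o - 96) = (o - 4)^2*(o + 2)*(o^3 - o^2 - 14*o + 24) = (o - 4)^2*(o + 2)*(o + 4)*(o^2 - 5*o + 6) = (o - 4)^2*(o - 3)*(o + 2)*(o + 4)*(o - 2)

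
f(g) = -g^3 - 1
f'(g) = -3*g^2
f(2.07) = -9.87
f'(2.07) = -12.85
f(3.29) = -36.61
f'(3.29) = -32.47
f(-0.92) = -0.22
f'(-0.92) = -2.54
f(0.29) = -1.02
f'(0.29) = -0.25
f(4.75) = -108.17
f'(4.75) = -67.69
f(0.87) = -1.66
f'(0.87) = -2.27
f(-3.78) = 53.01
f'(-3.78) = -42.87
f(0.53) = -1.15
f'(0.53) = -0.84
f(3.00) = -28.00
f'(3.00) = -27.00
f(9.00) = -730.00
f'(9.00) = -243.00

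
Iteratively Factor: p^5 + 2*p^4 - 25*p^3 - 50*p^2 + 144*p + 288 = (p + 3)*(p^4 - p^3 - 22*p^2 + 16*p + 96) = (p - 4)*(p + 3)*(p^3 + 3*p^2 - 10*p - 24) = (p - 4)*(p - 3)*(p + 3)*(p^2 + 6*p + 8) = (p - 4)*(p - 3)*(p + 2)*(p + 3)*(p + 4)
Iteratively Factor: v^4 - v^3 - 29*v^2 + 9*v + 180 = (v - 5)*(v^3 + 4*v^2 - 9*v - 36) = (v - 5)*(v - 3)*(v^2 + 7*v + 12) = (v - 5)*(v - 3)*(v + 4)*(v + 3)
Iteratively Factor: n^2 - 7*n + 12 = (n - 3)*(n - 4)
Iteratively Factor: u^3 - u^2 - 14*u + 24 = (u - 2)*(u^2 + u - 12) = (u - 2)*(u + 4)*(u - 3)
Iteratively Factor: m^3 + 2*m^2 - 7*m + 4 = (m - 1)*(m^2 + 3*m - 4) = (m - 1)^2*(m + 4)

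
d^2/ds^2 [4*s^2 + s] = 8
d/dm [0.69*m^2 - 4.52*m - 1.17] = 1.38*m - 4.52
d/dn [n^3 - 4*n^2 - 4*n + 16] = 3*n^2 - 8*n - 4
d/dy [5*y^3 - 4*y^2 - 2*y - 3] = 15*y^2 - 8*y - 2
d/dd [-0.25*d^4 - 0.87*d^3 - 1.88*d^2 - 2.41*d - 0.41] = -1.0*d^3 - 2.61*d^2 - 3.76*d - 2.41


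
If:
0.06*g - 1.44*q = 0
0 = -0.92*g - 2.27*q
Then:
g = 0.00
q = 0.00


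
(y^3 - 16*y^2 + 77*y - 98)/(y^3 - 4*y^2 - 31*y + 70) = (y - 7)/(y + 5)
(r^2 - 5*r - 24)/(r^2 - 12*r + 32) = (r + 3)/(r - 4)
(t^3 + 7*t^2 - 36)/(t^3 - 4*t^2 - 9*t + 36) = (t^2 + 4*t - 12)/(t^2 - 7*t + 12)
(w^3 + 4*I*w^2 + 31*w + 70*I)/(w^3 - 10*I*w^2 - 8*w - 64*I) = (w^2 + 2*I*w + 35)/(w^2 - 12*I*w - 32)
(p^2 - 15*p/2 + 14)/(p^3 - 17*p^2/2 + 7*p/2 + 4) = (2*p^2 - 15*p + 28)/(2*p^3 - 17*p^2 + 7*p + 8)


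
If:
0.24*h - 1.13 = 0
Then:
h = 4.71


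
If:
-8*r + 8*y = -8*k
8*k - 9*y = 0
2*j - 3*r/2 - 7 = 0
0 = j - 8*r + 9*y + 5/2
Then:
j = 2047/410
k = 216/205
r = 408/205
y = 192/205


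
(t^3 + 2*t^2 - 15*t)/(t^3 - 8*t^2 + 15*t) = (t + 5)/(t - 5)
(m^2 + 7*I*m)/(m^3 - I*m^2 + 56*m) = 1/(m - 8*I)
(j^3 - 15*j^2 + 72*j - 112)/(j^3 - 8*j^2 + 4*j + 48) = (j^2 - 11*j + 28)/(j^2 - 4*j - 12)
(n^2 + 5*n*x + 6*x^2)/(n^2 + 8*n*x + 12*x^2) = (n + 3*x)/(n + 6*x)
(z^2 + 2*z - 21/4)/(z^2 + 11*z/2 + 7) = (z - 3/2)/(z + 2)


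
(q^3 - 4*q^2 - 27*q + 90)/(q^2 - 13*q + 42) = (q^2 + 2*q - 15)/(q - 7)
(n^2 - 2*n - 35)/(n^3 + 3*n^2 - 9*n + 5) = (n - 7)/(n^2 - 2*n + 1)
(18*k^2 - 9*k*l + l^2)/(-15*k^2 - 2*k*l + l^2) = (-18*k^2 + 9*k*l - l^2)/(15*k^2 + 2*k*l - l^2)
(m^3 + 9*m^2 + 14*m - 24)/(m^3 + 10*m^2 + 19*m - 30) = (m + 4)/(m + 5)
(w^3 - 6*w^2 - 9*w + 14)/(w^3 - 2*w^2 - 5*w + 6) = (w - 7)/(w - 3)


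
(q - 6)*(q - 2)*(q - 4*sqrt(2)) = q^3 - 8*q^2 - 4*sqrt(2)*q^2 + 12*q + 32*sqrt(2)*q - 48*sqrt(2)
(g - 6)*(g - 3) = g^2 - 9*g + 18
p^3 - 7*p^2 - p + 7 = (p - 7)*(p - 1)*(p + 1)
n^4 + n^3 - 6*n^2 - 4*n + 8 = (n - 2)*(n - 1)*(n + 2)^2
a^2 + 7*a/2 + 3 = (a + 3/2)*(a + 2)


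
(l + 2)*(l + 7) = l^2 + 9*l + 14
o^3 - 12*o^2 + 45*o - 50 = (o - 5)^2*(o - 2)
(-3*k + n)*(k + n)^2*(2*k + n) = -6*k^4 - 13*k^3*n - 7*k^2*n^2 + k*n^3 + n^4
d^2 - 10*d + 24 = (d - 6)*(d - 4)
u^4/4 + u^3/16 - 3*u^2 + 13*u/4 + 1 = (u/4 + 1)*(u - 2)^2*(u + 1/4)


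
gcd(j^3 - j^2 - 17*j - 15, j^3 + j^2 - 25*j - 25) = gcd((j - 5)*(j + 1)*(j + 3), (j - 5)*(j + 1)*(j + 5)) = j^2 - 4*j - 5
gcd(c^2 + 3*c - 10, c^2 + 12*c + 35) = c + 5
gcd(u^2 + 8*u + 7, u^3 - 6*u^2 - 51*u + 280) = u + 7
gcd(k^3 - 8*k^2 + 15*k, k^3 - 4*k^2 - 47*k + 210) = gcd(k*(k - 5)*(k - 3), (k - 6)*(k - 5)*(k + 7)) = k - 5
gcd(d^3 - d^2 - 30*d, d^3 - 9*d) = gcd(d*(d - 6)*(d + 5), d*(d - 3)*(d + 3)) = d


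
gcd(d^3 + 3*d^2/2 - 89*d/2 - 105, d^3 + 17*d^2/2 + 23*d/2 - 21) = d + 6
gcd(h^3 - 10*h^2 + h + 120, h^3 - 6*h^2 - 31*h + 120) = h - 8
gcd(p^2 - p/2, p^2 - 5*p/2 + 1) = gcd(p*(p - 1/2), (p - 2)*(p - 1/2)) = p - 1/2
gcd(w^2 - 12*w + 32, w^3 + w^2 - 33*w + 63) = 1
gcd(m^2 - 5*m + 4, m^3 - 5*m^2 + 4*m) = m^2 - 5*m + 4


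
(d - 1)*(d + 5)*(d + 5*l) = d^3 + 5*d^2*l + 4*d^2 + 20*d*l - 5*d - 25*l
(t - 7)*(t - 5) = t^2 - 12*t + 35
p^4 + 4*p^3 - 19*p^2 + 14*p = p*(p - 2)*(p - 1)*(p + 7)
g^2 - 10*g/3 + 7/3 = (g - 7/3)*(g - 1)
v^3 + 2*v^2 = v^2*(v + 2)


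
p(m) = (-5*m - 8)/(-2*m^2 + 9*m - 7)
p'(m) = (-5*m - 8)*(4*m - 9)/(-2*m^2 + 9*m - 7)^2 - 5/(-2*m^2 + 9*m - 7) = (-10*m^2 - 32*m + 107)/(4*m^4 - 36*m^3 + 109*m^2 - 126*m + 49)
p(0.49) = 3.40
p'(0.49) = 9.43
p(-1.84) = -0.04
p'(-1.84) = 0.14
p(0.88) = 19.72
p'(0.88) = 179.81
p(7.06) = 1.00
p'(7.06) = -0.33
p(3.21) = -18.76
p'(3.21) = -60.11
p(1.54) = -7.42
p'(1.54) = 7.59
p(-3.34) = -0.15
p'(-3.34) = 0.03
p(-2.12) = -0.07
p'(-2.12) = 0.11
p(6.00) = 1.52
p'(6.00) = -0.71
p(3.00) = -11.50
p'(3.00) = -19.75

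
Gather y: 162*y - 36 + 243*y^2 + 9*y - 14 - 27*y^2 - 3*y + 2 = 216*y^2 + 168*y - 48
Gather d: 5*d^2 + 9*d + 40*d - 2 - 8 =5*d^2 + 49*d - 10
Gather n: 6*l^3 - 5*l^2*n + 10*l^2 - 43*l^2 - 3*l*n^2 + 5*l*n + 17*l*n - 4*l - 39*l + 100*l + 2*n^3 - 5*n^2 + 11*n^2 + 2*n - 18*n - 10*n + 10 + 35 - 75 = 6*l^3 - 33*l^2 + 57*l + 2*n^3 + n^2*(6 - 3*l) + n*(-5*l^2 + 22*l - 26) - 30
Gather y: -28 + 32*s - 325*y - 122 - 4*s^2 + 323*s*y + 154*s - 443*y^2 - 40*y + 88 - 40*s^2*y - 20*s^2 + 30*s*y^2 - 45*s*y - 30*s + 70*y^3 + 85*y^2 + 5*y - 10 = -24*s^2 + 156*s + 70*y^3 + y^2*(30*s - 358) + y*(-40*s^2 + 278*s - 360) - 72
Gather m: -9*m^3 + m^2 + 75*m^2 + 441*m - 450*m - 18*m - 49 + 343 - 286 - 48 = -9*m^3 + 76*m^2 - 27*m - 40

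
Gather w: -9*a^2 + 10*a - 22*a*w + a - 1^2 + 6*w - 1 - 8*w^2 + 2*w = -9*a^2 + 11*a - 8*w^2 + w*(8 - 22*a) - 2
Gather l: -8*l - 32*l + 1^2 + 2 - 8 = -40*l - 5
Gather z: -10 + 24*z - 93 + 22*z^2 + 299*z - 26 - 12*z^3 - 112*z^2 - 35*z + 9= -12*z^3 - 90*z^2 + 288*z - 120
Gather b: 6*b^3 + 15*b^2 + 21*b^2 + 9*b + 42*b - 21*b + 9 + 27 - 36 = 6*b^3 + 36*b^2 + 30*b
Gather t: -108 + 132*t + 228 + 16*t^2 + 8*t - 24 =16*t^2 + 140*t + 96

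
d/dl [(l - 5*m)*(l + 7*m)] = 2*l + 2*m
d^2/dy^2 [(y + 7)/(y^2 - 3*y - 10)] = 2*((-3*y - 4)*(-y^2 + 3*y + 10) - (y + 7)*(2*y - 3)^2)/(-y^2 + 3*y + 10)^3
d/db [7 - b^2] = -2*b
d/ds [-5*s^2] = -10*s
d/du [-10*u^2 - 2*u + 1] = -20*u - 2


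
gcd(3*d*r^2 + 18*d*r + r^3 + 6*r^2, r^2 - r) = r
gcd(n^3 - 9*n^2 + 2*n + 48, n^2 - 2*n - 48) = n - 8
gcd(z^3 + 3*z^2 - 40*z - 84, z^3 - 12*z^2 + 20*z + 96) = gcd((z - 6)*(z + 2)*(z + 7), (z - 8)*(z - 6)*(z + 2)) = z^2 - 4*z - 12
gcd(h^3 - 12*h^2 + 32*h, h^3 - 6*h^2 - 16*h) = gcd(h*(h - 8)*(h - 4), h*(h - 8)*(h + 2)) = h^2 - 8*h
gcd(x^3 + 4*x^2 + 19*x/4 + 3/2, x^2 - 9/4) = x + 3/2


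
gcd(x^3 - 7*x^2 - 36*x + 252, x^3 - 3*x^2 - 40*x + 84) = x^2 - x - 42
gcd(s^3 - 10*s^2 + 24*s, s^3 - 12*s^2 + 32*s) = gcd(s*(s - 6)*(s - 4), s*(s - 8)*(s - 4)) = s^2 - 4*s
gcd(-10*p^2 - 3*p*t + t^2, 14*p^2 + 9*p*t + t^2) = 2*p + t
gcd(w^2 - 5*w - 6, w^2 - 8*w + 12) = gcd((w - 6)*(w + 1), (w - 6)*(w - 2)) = w - 6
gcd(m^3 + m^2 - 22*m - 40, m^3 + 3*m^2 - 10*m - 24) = m^2 + 6*m + 8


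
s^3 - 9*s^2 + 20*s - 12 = (s - 6)*(s - 2)*(s - 1)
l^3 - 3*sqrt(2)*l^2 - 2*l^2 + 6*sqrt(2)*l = l*(l - 2)*(l - 3*sqrt(2))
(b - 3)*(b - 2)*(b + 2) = b^3 - 3*b^2 - 4*b + 12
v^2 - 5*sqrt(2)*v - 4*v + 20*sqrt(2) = (v - 4)*(v - 5*sqrt(2))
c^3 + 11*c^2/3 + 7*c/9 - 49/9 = (c - 1)*(c + 7/3)^2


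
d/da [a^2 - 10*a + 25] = 2*a - 10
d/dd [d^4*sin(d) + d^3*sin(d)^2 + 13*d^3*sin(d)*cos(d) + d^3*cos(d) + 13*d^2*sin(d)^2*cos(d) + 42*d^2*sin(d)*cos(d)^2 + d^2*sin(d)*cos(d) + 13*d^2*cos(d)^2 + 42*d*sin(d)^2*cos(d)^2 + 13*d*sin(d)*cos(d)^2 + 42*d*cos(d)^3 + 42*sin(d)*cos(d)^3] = d^4*cos(d) + 3*d^3*sin(d) + d^3*sin(2*d) + 13*d^3*cos(2*d) - 13*d^2*sin(d)/4 + 13*d^2*sin(2*d)/2 + 39*d^2*sin(3*d)/4 + 27*d^2*cos(d)/2 - d^2*cos(2*d)/2 + 63*d^2*cos(3*d)/2 + 3*d^2/2 - 21*d*sin(d)/2 + d*sin(2*d) - 21*d*sin(3*d)/2 + 21*d*sin(4*d) + 39*d*cos(d)/4 + 13*d*cos(2*d) + 13*d*cos(3*d)/4 + 13*d + 63*(1 - cos(2*d))^2/2 + 13*sin(d)/4 + 13*sin(3*d)/4 + 63*cos(d)/2 + 84*cos(2*d) + 21*cos(3*d)/2 - 42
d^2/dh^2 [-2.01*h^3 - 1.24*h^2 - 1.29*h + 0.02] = -12.06*h - 2.48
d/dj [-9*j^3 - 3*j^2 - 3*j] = -27*j^2 - 6*j - 3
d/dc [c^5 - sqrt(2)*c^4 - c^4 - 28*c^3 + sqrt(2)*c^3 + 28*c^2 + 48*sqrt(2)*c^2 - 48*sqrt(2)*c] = 5*c^4 - 4*sqrt(2)*c^3 - 4*c^3 - 84*c^2 + 3*sqrt(2)*c^2 + 56*c + 96*sqrt(2)*c - 48*sqrt(2)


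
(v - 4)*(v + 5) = v^2 + v - 20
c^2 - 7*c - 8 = (c - 8)*(c + 1)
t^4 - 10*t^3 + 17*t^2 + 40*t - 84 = (t - 7)*(t - 3)*(t - 2)*(t + 2)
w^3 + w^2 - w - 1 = (w - 1)*(w + 1)^2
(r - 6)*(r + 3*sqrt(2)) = r^2 - 6*r + 3*sqrt(2)*r - 18*sqrt(2)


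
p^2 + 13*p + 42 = (p + 6)*(p + 7)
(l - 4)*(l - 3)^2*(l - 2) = l^4 - 12*l^3 + 53*l^2 - 102*l + 72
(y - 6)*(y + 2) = y^2 - 4*y - 12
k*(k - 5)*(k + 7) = k^3 + 2*k^2 - 35*k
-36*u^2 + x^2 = (-6*u + x)*(6*u + x)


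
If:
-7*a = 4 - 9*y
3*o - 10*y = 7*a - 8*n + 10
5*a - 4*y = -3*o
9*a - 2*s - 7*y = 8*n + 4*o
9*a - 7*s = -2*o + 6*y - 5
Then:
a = -905/542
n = -4109/2168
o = 891/542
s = -125/542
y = -463/542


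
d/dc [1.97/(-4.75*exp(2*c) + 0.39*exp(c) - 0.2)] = (18.715*exp(c) - 0.7683)*exp(c)/(4.75*exp(2*c) - 0.39*exp(c) + 0.2)^2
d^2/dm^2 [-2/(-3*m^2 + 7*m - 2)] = 4*(-9*m^2 + 21*m + (6*m - 7)^2 - 6)/(3*m^2 - 7*m + 2)^3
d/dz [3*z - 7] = 3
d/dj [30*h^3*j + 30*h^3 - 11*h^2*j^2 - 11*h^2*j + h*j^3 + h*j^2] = h*(30*h^2 - 22*h*j - 11*h + 3*j^2 + 2*j)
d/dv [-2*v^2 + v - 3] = 1 - 4*v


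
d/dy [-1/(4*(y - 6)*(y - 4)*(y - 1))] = ((y - 6)*(y - 4) + (y - 6)*(y - 1) + (y - 4)*(y - 1))/(4*(y - 6)^2*(y - 4)^2*(y - 1)^2)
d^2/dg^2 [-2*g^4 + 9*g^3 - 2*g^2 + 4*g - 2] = -24*g^2 + 54*g - 4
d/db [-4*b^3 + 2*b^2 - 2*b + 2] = -12*b^2 + 4*b - 2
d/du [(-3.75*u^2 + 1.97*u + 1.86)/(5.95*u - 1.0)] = (-22.3125*u^2 + 7.5*u - 13.037)/(35.4025*u^2 - 11.9*u + 1.0)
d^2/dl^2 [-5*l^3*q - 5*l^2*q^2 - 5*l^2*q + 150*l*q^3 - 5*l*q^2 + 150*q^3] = 10*q*(-3*l - q - 1)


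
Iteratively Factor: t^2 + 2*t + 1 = (t + 1)*(t + 1)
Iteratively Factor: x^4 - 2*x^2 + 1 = (x + 1)*(x^3 - x^2 - x + 1) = (x - 1)*(x + 1)*(x^2 - 1) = (x - 1)^2*(x + 1)*(x + 1)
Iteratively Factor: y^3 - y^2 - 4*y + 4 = (y + 2)*(y^2 - 3*y + 2) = (y - 2)*(y + 2)*(y - 1)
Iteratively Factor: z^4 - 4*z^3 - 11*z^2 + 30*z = (z - 2)*(z^3 - 2*z^2 - 15*z) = z*(z - 2)*(z^2 - 2*z - 15) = z*(z - 5)*(z - 2)*(z + 3)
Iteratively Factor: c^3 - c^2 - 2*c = (c + 1)*(c^2 - 2*c) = (c - 2)*(c + 1)*(c)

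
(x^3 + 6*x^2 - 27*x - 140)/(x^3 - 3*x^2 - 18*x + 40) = (x + 7)/(x - 2)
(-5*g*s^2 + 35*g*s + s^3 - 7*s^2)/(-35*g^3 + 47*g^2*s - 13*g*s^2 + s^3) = s*(s - 7)/(7*g^2 - 8*g*s + s^2)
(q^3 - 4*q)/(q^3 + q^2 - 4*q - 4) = q/(q + 1)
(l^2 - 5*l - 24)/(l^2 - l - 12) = (l - 8)/(l - 4)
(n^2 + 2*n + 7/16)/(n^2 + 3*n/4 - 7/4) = (n + 1/4)/(n - 1)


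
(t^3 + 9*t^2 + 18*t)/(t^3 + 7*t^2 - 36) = t/(t - 2)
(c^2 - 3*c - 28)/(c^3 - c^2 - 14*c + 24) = (c - 7)/(c^2 - 5*c + 6)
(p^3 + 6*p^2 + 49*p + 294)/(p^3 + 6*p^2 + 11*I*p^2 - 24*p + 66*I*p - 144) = (p^2 + 49)/(p^2 + 11*I*p - 24)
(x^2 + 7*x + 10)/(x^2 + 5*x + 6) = (x + 5)/(x + 3)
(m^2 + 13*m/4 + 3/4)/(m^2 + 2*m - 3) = (m + 1/4)/(m - 1)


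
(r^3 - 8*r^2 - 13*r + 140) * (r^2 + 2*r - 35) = r^5 - 6*r^4 - 64*r^3 + 394*r^2 + 735*r - 4900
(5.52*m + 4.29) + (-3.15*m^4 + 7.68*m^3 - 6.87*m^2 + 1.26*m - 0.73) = -3.15*m^4 + 7.68*m^3 - 6.87*m^2 + 6.78*m + 3.56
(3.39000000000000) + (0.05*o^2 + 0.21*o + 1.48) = 0.05*o^2 + 0.21*o + 4.87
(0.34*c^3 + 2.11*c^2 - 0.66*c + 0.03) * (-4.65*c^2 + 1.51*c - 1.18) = -1.581*c^5 - 9.2981*c^4 + 5.8539*c^3 - 3.6259*c^2 + 0.8241*c - 0.0354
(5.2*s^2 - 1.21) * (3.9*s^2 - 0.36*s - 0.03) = 20.28*s^4 - 1.872*s^3 - 4.875*s^2 + 0.4356*s + 0.0363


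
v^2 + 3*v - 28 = (v - 4)*(v + 7)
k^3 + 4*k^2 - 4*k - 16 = (k - 2)*(k + 2)*(k + 4)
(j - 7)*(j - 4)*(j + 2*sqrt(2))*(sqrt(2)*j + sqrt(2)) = sqrt(2)*j^4 - 10*sqrt(2)*j^3 + 4*j^3 - 40*j^2 + 17*sqrt(2)*j^2 + 28*sqrt(2)*j + 68*j + 112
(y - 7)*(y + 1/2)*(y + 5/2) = y^3 - 4*y^2 - 79*y/4 - 35/4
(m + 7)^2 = m^2 + 14*m + 49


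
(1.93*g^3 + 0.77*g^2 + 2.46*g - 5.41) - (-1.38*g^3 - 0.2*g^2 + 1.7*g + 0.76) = 3.31*g^3 + 0.97*g^2 + 0.76*g - 6.17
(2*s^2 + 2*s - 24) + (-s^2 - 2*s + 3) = s^2 - 21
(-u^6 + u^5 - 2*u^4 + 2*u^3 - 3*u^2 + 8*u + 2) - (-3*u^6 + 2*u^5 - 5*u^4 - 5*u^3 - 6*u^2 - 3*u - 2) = 2*u^6 - u^5 + 3*u^4 + 7*u^3 + 3*u^2 + 11*u + 4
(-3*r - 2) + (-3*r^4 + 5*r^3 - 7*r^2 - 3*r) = -3*r^4 + 5*r^3 - 7*r^2 - 6*r - 2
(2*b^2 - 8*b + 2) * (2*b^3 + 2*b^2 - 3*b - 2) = 4*b^5 - 12*b^4 - 18*b^3 + 24*b^2 + 10*b - 4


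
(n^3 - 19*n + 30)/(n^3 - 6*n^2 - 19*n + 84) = (n^2 + 3*n - 10)/(n^2 - 3*n - 28)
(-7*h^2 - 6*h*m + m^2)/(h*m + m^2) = (-7*h + m)/m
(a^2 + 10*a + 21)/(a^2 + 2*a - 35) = (a + 3)/(a - 5)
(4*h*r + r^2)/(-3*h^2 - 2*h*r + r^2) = r*(4*h + r)/(-3*h^2 - 2*h*r + r^2)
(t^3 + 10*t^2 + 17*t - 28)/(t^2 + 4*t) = t + 6 - 7/t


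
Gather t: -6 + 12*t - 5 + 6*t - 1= 18*t - 12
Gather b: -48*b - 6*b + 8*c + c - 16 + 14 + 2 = -54*b + 9*c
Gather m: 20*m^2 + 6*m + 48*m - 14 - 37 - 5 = 20*m^2 + 54*m - 56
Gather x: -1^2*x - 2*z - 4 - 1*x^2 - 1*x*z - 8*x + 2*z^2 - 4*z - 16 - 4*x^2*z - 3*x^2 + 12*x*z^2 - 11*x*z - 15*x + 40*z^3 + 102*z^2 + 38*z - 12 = x^2*(-4*z - 4) + x*(12*z^2 - 12*z - 24) + 40*z^3 + 104*z^2 + 32*z - 32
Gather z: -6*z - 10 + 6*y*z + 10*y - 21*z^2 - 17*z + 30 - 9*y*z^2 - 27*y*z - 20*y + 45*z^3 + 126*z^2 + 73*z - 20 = -10*y + 45*z^3 + z^2*(105 - 9*y) + z*(50 - 21*y)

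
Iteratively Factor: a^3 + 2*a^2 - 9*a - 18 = (a + 2)*(a^2 - 9) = (a + 2)*(a + 3)*(a - 3)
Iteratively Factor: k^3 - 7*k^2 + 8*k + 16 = (k - 4)*(k^2 - 3*k - 4) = (k - 4)^2*(k + 1)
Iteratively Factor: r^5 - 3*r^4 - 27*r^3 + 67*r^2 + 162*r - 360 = (r + 3)*(r^4 - 6*r^3 - 9*r^2 + 94*r - 120) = (r + 3)*(r + 4)*(r^3 - 10*r^2 + 31*r - 30) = (r - 5)*(r + 3)*(r + 4)*(r^2 - 5*r + 6) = (r - 5)*(r - 2)*(r + 3)*(r + 4)*(r - 3)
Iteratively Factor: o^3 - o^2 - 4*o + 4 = (o + 2)*(o^2 - 3*o + 2) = (o - 2)*(o + 2)*(o - 1)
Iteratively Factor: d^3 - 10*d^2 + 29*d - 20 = (d - 5)*(d^2 - 5*d + 4) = (d - 5)*(d - 4)*(d - 1)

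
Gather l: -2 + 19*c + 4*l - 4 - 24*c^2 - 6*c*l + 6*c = -24*c^2 + 25*c + l*(4 - 6*c) - 6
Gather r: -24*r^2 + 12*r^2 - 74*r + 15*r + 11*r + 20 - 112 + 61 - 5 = -12*r^2 - 48*r - 36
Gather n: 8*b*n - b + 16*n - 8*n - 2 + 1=-b + n*(8*b + 8) - 1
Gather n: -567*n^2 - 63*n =-567*n^2 - 63*n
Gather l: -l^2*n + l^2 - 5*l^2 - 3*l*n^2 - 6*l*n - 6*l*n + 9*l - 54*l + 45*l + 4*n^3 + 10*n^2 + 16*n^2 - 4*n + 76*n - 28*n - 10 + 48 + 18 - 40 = l^2*(-n - 4) + l*(-3*n^2 - 12*n) + 4*n^3 + 26*n^2 + 44*n + 16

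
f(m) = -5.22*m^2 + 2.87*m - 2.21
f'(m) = 2.87 - 10.44*m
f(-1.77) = -23.64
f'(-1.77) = 21.35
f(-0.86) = -8.54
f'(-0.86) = 11.85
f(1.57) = -10.57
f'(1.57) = -13.52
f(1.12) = -5.54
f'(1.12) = -8.82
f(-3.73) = -85.54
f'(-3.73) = 41.81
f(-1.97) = -28.12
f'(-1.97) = 23.44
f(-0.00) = -2.21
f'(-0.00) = 2.87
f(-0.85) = -8.42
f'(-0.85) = 11.74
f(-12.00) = -788.33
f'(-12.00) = 128.15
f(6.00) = -172.91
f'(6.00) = -59.77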